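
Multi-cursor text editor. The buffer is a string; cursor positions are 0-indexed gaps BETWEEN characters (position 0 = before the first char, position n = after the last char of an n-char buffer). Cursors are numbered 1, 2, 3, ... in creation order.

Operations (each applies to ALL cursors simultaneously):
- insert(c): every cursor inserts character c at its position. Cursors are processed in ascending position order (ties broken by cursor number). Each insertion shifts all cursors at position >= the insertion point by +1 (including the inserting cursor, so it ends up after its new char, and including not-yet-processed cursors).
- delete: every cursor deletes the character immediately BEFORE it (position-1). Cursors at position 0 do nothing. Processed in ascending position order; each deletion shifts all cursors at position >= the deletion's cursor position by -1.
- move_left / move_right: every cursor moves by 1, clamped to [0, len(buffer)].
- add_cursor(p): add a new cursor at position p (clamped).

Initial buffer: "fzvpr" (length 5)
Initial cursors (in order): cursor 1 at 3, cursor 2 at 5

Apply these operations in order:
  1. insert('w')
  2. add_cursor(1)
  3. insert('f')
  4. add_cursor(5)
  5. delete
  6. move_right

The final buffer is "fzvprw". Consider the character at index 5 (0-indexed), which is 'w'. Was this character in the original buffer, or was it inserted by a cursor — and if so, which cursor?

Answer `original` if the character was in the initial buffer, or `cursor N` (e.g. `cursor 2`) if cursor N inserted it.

Answer: cursor 2

Derivation:
After op 1 (insert('w')): buffer="fzvwprw" (len 7), cursors c1@4 c2@7, authorship ...1..2
After op 2 (add_cursor(1)): buffer="fzvwprw" (len 7), cursors c3@1 c1@4 c2@7, authorship ...1..2
After op 3 (insert('f')): buffer="ffzvwfprwf" (len 10), cursors c3@2 c1@6 c2@10, authorship .3..11..22
After op 4 (add_cursor(5)): buffer="ffzvwfprwf" (len 10), cursors c3@2 c4@5 c1@6 c2@10, authorship .3..11..22
After op 5 (delete): buffer="fzvprw" (len 6), cursors c3@1 c1@3 c4@3 c2@6, authorship .....2
After op 6 (move_right): buffer="fzvprw" (len 6), cursors c3@2 c1@4 c4@4 c2@6, authorship .....2
Authorship (.=original, N=cursor N): . . . . . 2
Index 5: author = 2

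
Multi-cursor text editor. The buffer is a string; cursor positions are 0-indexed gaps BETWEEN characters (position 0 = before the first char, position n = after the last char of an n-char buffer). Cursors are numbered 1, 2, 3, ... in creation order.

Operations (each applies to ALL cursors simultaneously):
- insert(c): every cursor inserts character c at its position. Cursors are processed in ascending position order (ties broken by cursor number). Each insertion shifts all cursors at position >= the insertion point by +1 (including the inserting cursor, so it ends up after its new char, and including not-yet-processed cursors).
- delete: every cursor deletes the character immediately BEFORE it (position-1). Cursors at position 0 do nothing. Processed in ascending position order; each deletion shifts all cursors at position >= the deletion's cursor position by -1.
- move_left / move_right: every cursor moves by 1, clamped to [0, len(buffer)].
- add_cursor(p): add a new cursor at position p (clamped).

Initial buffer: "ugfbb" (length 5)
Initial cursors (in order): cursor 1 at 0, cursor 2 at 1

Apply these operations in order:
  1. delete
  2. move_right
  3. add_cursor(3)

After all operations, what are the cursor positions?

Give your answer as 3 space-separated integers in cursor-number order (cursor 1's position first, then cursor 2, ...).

Answer: 1 1 3

Derivation:
After op 1 (delete): buffer="gfbb" (len 4), cursors c1@0 c2@0, authorship ....
After op 2 (move_right): buffer="gfbb" (len 4), cursors c1@1 c2@1, authorship ....
After op 3 (add_cursor(3)): buffer="gfbb" (len 4), cursors c1@1 c2@1 c3@3, authorship ....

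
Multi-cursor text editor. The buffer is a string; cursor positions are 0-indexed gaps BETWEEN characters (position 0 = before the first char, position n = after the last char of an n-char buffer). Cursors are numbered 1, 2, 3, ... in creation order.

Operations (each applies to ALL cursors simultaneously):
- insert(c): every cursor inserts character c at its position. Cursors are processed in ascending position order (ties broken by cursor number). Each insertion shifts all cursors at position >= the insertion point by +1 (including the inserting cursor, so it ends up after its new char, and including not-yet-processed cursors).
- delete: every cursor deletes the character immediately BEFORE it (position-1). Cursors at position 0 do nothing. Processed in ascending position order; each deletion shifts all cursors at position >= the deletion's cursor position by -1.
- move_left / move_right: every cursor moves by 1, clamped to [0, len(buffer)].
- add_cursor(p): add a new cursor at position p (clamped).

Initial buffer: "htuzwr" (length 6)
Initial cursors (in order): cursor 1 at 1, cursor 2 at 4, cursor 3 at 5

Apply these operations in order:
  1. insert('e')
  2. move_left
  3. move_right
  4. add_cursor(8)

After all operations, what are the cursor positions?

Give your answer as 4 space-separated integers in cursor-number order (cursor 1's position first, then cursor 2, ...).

Answer: 2 6 8 8

Derivation:
After op 1 (insert('e')): buffer="hetuzewer" (len 9), cursors c1@2 c2@6 c3@8, authorship .1...2.3.
After op 2 (move_left): buffer="hetuzewer" (len 9), cursors c1@1 c2@5 c3@7, authorship .1...2.3.
After op 3 (move_right): buffer="hetuzewer" (len 9), cursors c1@2 c2@6 c3@8, authorship .1...2.3.
After op 4 (add_cursor(8)): buffer="hetuzewer" (len 9), cursors c1@2 c2@6 c3@8 c4@8, authorship .1...2.3.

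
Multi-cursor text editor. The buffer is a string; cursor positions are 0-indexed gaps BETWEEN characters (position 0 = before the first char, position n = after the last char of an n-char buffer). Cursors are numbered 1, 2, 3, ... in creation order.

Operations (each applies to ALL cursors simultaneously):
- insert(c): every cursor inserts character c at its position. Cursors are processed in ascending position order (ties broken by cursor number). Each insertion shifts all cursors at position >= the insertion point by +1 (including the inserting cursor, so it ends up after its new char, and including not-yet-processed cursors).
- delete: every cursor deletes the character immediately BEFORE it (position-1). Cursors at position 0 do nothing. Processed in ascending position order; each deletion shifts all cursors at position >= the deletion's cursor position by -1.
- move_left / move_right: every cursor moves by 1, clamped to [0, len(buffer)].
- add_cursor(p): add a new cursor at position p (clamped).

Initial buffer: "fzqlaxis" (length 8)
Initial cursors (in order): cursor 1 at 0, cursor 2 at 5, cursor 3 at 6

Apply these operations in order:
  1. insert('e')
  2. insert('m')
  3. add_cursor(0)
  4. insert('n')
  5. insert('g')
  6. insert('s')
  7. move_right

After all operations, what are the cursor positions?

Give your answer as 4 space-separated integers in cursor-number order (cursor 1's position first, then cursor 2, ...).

Answer: 9 19 25 4

Derivation:
After op 1 (insert('e')): buffer="efzqlaexeis" (len 11), cursors c1@1 c2@7 c3@9, authorship 1.....2.3..
After op 2 (insert('m')): buffer="emfzqlaemxemis" (len 14), cursors c1@2 c2@9 c3@12, authorship 11.....22.33..
After op 3 (add_cursor(0)): buffer="emfzqlaemxemis" (len 14), cursors c4@0 c1@2 c2@9 c3@12, authorship 11.....22.33..
After op 4 (insert('n')): buffer="nemnfzqlaemnxemnis" (len 18), cursors c4@1 c1@4 c2@12 c3@16, authorship 4111.....222.333..
After op 5 (insert('g')): buffer="ngemngfzqlaemngxemngis" (len 22), cursors c4@2 c1@6 c2@15 c3@20, authorship 441111.....2222.3333..
After op 6 (insert('s')): buffer="ngsemngsfzqlaemngsxemngsis" (len 26), cursors c4@3 c1@8 c2@18 c3@24, authorship 44411111.....22222.33333..
After op 7 (move_right): buffer="ngsemngsfzqlaemngsxemngsis" (len 26), cursors c4@4 c1@9 c2@19 c3@25, authorship 44411111.....22222.33333..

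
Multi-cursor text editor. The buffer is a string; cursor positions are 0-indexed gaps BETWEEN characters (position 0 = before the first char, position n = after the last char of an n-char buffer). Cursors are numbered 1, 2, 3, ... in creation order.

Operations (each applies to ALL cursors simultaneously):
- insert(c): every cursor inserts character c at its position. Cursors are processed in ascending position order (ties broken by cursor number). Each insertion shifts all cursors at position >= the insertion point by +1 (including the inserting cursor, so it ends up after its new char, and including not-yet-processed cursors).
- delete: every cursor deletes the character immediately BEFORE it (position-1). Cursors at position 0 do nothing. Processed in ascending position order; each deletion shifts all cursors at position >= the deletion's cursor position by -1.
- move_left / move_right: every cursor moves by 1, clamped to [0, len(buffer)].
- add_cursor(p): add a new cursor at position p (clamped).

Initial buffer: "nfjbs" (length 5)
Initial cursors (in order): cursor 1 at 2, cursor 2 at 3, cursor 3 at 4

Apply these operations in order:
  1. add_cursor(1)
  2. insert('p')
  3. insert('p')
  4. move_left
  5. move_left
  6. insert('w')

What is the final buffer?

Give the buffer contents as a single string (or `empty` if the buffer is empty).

Answer: nwppfwppjwppbwpps

Derivation:
After op 1 (add_cursor(1)): buffer="nfjbs" (len 5), cursors c4@1 c1@2 c2@3 c3@4, authorship .....
After op 2 (insert('p')): buffer="npfpjpbps" (len 9), cursors c4@2 c1@4 c2@6 c3@8, authorship .4.1.2.3.
After op 3 (insert('p')): buffer="nppfppjppbpps" (len 13), cursors c4@3 c1@6 c2@9 c3@12, authorship .44.11.22.33.
After op 4 (move_left): buffer="nppfppjppbpps" (len 13), cursors c4@2 c1@5 c2@8 c3@11, authorship .44.11.22.33.
After op 5 (move_left): buffer="nppfppjppbpps" (len 13), cursors c4@1 c1@4 c2@7 c3@10, authorship .44.11.22.33.
After op 6 (insert('w')): buffer="nwppfwppjwppbwpps" (len 17), cursors c4@2 c1@6 c2@10 c3@14, authorship .444.111.222.333.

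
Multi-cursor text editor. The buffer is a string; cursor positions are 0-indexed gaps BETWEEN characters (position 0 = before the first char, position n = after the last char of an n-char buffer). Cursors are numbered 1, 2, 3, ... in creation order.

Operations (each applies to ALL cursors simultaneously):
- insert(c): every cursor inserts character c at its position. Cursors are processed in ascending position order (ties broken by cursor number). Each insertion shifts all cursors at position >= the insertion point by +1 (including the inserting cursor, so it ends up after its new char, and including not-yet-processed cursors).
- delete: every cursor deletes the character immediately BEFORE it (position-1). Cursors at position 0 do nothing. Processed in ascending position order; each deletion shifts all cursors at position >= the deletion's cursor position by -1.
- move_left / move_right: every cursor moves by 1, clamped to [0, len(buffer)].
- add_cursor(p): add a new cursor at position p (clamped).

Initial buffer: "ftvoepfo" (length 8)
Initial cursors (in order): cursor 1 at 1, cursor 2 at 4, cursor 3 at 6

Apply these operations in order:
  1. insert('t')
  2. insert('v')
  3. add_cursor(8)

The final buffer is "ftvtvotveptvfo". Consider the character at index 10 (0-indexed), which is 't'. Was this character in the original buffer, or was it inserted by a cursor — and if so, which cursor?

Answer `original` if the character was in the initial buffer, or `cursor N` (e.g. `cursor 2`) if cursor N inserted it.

After op 1 (insert('t')): buffer="fttvoteptfo" (len 11), cursors c1@2 c2@6 c3@9, authorship .1...2..3..
After op 2 (insert('v')): buffer="ftvtvotveptvfo" (len 14), cursors c1@3 c2@8 c3@12, authorship .11...22..33..
After op 3 (add_cursor(8)): buffer="ftvtvotveptvfo" (len 14), cursors c1@3 c2@8 c4@8 c3@12, authorship .11...22..33..
Authorship (.=original, N=cursor N): . 1 1 . . . 2 2 . . 3 3 . .
Index 10: author = 3

Answer: cursor 3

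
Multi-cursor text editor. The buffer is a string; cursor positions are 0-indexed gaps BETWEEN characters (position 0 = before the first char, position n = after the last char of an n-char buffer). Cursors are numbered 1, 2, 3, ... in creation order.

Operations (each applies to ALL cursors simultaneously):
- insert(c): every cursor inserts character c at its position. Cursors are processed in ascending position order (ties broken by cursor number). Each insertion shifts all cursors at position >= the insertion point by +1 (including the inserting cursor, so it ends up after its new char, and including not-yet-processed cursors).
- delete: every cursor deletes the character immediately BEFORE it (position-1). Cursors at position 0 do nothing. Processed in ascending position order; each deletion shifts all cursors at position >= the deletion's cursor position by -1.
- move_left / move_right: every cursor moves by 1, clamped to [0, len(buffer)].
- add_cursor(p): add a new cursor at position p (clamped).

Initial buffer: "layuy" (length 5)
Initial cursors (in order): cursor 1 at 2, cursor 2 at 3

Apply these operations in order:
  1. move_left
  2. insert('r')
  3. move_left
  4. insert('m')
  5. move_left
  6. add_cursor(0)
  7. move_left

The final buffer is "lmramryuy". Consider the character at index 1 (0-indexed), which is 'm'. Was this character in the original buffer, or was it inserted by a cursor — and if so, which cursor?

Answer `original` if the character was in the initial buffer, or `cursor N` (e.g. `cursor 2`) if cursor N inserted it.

After op 1 (move_left): buffer="layuy" (len 5), cursors c1@1 c2@2, authorship .....
After op 2 (insert('r')): buffer="lraryuy" (len 7), cursors c1@2 c2@4, authorship .1.2...
After op 3 (move_left): buffer="lraryuy" (len 7), cursors c1@1 c2@3, authorship .1.2...
After op 4 (insert('m')): buffer="lmramryuy" (len 9), cursors c1@2 c2@5, authorship .11.22...
After op 5 (move_left): buffer="lmramryuy" (len 9), cursors c1@1 c2@4, authorship .11.22...
After op 6 (add_cursor(0)): buffer="lmramryuy" (len 9), cursors c3@0 c1@1 c2@4, authorship .11.22...
After op 7 (move_left): buffer="lmramryuy" (len 9), cursors c1@0 c3@0 c2@3, authorship .11.22...
Authorship (.=original, N=cursor N): . 1 1 . 2 2 . . .
Index 1: author = 1

Answer: cursor 1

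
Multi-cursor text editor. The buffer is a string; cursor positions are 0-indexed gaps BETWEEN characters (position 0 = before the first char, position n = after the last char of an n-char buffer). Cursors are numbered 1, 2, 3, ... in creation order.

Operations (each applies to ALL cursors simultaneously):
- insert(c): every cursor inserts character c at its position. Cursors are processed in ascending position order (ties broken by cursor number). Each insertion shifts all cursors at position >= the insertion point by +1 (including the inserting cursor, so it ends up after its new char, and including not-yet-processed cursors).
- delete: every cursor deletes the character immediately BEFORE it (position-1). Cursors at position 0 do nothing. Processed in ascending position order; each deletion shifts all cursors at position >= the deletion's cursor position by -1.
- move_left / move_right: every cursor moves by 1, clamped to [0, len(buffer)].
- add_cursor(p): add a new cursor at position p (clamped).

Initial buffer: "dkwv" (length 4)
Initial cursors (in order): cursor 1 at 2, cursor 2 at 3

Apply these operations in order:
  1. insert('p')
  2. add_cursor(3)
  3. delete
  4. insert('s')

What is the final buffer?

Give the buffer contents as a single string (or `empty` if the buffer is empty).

Answer: dsswsv

Derivation:
After op 1 (insert('p')): buffer="dkpwpv" (len 6), cursors c1@3 c2@5, authorship ..1.2.
After op 2 (add_cursor(3)): buffer="dkpwpv" (len 6), cursors c1@3 c3@3 c2@5, authorship ..1.2.
After op 3 (delete): buffer="dwv" (len 3), cursors c1@1 c3@1 c2@2, authorship ...
After op 4 (insert('s')): buffer="dsswsv" (len 6), cursors c1@3 c3@3 c2@5, authorship .13.2.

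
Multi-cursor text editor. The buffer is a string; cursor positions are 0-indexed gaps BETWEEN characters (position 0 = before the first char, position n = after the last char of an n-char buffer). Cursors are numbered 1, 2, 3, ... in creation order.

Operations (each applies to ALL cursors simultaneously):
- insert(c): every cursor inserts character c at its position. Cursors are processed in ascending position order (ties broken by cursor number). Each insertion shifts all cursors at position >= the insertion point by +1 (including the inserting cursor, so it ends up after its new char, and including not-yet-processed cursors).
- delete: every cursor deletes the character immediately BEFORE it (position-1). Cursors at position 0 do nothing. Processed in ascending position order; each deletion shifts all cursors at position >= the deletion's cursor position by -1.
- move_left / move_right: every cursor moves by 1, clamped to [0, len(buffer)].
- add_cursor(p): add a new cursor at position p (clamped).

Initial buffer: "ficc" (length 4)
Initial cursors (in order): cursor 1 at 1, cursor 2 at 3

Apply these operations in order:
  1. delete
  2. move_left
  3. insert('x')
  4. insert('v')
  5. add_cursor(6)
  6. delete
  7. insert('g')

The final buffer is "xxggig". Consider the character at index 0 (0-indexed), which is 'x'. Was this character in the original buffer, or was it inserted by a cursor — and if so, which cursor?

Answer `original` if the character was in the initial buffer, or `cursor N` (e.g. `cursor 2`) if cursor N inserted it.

Answer: cursor 1

Derivation:
After op 1 (delete): buffer="ic" (len 2), cursors c1@0 c2@1, authorship ..
After op 2 (move_left): buffer="ic" (len 2), cursors c1@0 c2@0, authorship ..
After op 3 (insert('x')): buffer="xxic" (len 4), cursors c1@2 c2@2, authorship 12..
After op 4 (insert('v')): buffer="xxvvic" (len 6), cursors c1@4 c2@4, authorship 1212..
After op 5 (add_cursor(6)): buffer="xxvvic" (len 6), cursors c1@4 c2@4 c3@6, authorship 1212..
After op 6 (delete): buffer="xxi" (len 3), cursors c1@2 c2@2 c3@3, authorship 12.
After op 7 (insert('g')): buffer="xxggig" (len 6), cursors c1@4 c2@4 c3@6, authorship 1212.3
Authorship (.=original, N=cursor N): 1 2 1 2 . 3
Index 0: author = 1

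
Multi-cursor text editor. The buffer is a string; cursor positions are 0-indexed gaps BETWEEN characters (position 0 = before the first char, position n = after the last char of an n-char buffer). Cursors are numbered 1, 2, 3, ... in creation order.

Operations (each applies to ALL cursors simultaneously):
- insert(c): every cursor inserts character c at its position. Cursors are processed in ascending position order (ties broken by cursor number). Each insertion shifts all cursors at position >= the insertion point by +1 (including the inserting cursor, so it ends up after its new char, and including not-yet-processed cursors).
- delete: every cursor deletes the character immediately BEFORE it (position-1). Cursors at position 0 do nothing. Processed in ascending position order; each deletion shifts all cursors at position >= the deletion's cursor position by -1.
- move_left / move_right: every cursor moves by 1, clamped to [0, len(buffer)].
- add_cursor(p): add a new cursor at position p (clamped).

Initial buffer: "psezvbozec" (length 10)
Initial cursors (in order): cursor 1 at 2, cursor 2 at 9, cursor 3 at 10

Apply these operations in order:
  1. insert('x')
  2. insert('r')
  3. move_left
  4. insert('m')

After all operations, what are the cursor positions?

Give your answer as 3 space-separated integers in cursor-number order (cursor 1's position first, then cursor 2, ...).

Answer: 4 14 18

Derivation:
After op 1 (insert('x')): buffer="psxezvbozexcx" (len 13), cursors c1@3 c2@11 c3@13, authorship ..1.......2.3
After op 2 (insert('r')): buffer="psxrezvbozexrcxr" (len 16), cursors c1@4 c2@13 c3@16, authorship ..11.......22.33
After op 3 (move_left): buffer="psxrezvbozexrcxr" (len 16), cursors c1@3 c2@12 c3@15, authorship ..11.......22.33
After op 4 (insert('m')): buffer="psxmrezvbozexmrcxmr" (len 19), cursors c1@4 c2@14 c3@18, authorship ..111.......222.333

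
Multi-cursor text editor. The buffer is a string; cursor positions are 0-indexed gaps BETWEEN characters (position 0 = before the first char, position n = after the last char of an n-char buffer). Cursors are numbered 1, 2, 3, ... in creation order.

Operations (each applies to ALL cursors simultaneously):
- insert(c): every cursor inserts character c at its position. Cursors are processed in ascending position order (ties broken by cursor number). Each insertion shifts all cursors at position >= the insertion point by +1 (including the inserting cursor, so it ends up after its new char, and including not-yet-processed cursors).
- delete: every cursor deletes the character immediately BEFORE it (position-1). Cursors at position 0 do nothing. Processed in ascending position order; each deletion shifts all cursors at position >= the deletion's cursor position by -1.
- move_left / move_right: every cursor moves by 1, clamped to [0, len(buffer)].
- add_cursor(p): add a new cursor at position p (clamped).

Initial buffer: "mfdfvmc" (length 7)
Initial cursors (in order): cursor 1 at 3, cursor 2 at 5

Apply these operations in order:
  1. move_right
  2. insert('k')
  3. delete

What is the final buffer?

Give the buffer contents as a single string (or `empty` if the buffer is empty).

After op 1 (move_right): buffer="mfdfvmc" (len 7), cursors c1@4 c2@6, authorship .......
After op 2 (insert('k')): buffer="mfdfkvmkc" (len 9), cursors c1@5 c2@8, authorship ....1..2.
After op 3 (delete): buffer="mfdfvmc" (len 7), cursors c1@4 c2@6, authorship .......

Answer: mfdfvmc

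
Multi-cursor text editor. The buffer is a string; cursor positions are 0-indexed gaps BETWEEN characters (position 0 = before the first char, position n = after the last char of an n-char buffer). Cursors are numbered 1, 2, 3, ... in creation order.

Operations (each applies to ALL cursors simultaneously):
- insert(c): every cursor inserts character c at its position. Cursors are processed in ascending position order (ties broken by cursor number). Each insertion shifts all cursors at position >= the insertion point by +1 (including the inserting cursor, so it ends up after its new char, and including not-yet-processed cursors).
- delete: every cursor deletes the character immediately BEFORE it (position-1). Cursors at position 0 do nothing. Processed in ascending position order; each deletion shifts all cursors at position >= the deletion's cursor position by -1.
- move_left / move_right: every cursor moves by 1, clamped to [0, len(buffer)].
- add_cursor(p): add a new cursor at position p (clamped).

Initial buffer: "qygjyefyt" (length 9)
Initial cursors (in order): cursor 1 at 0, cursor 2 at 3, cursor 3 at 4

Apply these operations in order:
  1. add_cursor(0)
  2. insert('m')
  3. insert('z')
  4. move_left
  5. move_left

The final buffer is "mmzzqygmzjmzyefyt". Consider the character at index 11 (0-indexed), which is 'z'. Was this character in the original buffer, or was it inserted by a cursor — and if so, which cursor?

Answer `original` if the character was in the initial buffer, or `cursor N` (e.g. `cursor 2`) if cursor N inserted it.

After op 1 (add_cursor(0)): buffer="qygjyefyt" (len 9), cursors c1@0 c4@0 c2@3 c3@4, authorship .........
After op 2 (insert('m')): buffer="mmqygmjmyefyt" (len 13), cursors c1@2 c4@2 c2@6 c3@8, authorship 14...2.3.....
After op 3 (insert('z')): buffer="mmzzqygmzjmzyefyt" (len 17), cursors c1@4 c4@4 c2@9 c3@12, authorship 1414...22.33.....
After op 4 (move_left): buffer="mmzzqygmzjmzyefyt" (len 17), cursors c1@3 c4@3 c2@8 c3@11, authorship 1414...22.33.....
After op 5 (move_left): buffer="mmzzqygmzjmzyefyt" (len 17), cursors c1@2 c4@2 c2@7 c3@10, authorship 1414...22.33.....
Authorship (.=original, N=cursor N): 1 4 1 4 . . . 2 2 . 3 3 . . . . .
Index 11: author = 3

Answer: cursor 3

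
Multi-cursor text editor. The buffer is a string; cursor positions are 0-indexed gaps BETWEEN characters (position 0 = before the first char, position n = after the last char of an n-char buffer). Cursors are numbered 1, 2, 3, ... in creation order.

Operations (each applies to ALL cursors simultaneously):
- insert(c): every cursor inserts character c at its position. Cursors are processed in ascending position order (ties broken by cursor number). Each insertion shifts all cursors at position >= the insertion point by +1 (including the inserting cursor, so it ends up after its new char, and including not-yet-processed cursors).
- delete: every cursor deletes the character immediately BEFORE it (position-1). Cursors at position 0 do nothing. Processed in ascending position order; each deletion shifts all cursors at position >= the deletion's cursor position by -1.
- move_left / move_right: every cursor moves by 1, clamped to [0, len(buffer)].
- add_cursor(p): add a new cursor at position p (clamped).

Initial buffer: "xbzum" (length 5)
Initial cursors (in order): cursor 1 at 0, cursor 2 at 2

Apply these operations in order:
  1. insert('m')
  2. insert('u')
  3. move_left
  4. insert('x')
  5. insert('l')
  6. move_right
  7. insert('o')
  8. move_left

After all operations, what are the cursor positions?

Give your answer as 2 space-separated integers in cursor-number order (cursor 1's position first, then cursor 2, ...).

After op 1 (insert('m')): buffer="mxbmzum" (len 7), cursors c1@1 c2@4, authorship 1..2...
After op 2 (insert('u')): buffer="muxbmuzum" (len 9), cursors c1@2 c2@6, authorship 11..22...
After op 3 (move_left): buffer="muxbmuzum" (len 9), cursors c1@1 c2@5, authorship 11..22...
After op 4 (insert('x')): buffer="mxuxbmxuzum" (len 11), cursors c1@2 c2@7, authorship 111..222...
After op 5 (insert('l')): buffer="mxluxbmxluzum" (len 13), cursors c1@3 c2@9, authorship 1111..2222...
After op 6 (move_right): buffer="mxluxbmxluzum" (len 13), cursors c1@4 c2@10, authorship 1111..2222...
After op 7 (insert('o')): buffer="mxluoxbmxluozum" (len 15), cursors c1@5 c2@12, authorship 11111..22222...
After op 8 (move_left): buffer="mxluoxbmxluozum" (len 15), cursors c1@4 c2@11, authorship 11111..22222...

Answer: 4 11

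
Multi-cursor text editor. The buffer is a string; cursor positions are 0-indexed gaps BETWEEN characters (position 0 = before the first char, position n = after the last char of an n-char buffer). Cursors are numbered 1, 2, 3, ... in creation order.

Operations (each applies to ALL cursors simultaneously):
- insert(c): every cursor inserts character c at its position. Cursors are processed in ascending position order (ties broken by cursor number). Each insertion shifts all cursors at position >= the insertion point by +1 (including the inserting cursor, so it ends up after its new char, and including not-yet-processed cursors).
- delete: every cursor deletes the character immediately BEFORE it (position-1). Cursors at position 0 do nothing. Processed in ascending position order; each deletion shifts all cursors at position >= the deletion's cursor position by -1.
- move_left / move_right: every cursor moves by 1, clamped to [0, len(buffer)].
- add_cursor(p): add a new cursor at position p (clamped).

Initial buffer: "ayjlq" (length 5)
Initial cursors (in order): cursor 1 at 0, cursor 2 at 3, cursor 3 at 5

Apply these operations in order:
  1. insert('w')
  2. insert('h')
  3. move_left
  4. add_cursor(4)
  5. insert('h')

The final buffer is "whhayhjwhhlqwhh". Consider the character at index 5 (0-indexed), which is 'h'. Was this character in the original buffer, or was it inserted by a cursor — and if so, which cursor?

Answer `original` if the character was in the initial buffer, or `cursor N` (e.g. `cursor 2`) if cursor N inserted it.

Answer: cursor 4

Derivation:
After op 1 (insert('w')): buffer="wayjwlqw" (len 8), cursors c1@1 c2@5 c3@8, authorship 1...2..3
After op 2 (insert('h')): buffer="whayjwhlqwh" (len 11), cursors c1@2 c2@7 c3@11, authorship 11...22..33
After op 3 (move_left): buffer="whayjwhlqwh" (len 11), cursors c1@1 c2@6 c3@10, authorship 11...22..33
After op 4 (add_cursor(4)): buffer="whayjwhlqwh" (len 11), cursors c1@1 c4@4 c2@6 c3@10, authorship 11...22..33
After op 5 (insert('h')): buffer="whhayhjwhhlqwhh" (len 15), cursors c1@2 c4@6 c2@9 c3@14, authorship 111..4.222..333
Authorship (.=original, N=cursor N): 1 1 1 . . 4 . 2 2 2 . . 3 3 3
Index 5: author = 4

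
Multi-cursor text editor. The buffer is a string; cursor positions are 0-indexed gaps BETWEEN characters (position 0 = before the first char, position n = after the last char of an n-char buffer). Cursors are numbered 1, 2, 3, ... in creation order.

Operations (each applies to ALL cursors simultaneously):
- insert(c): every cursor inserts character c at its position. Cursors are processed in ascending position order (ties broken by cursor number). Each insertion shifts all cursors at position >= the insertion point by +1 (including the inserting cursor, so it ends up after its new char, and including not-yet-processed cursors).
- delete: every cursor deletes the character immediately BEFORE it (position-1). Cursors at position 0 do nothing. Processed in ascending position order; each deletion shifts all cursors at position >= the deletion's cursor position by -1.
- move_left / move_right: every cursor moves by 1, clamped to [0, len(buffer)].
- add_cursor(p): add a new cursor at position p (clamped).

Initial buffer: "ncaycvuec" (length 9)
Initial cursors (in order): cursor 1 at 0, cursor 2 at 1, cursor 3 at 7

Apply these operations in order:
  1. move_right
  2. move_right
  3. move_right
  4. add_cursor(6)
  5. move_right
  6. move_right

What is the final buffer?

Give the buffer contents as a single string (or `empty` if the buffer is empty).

Answer: ncaycvuec

Derivation:
After op 1 (move_right): buffer="ncaycvuec" (len 9), cursors c1@1 c2@2 c3@8, authorship .........
After op 2 (move_right): buffer="ncaycvuec" (len 9), cursors c1@2 c2@3 c3@9, authorship .........
After op 3 (move_right): buffer="ncaycvuec" (len 9), cursors c1@3 c2@4 c3@9, authorship .........
After op 4 (add_cursor(6)): buffer="ncaycvuec" (len 9), cursors c1@3 c2@4 c4@6 c3@9, authorship .........
After op 5 (move_right): buffer="ncaycvuec" (len 9), cursors c1@4 c2@5 c4@7 c3@9, authorship .........
After op 6 (move_right): buffer="ncaycvuec" (len 9), cursors c1@5 c2@6 c4@8 c3@9, authorship .........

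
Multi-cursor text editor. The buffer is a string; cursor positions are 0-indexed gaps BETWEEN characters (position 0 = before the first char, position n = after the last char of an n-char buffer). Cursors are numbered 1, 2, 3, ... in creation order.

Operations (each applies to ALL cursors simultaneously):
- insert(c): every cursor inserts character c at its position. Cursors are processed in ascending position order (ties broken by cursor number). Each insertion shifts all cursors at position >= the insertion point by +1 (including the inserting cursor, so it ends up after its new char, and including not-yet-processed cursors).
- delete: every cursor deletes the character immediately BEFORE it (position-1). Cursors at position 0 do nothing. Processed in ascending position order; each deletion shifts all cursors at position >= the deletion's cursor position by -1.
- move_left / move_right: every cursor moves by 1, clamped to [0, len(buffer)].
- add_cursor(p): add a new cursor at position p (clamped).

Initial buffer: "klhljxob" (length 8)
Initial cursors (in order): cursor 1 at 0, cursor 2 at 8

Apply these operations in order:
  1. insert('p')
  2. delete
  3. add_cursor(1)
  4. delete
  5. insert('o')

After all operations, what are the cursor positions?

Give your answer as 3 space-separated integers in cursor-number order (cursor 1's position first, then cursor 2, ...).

Answer: 2 9 2

Derivation:
After op 1 (insert('p')): buffer="pklhljxobp" (len 10), cursors c1@1 c2@10, authorship 1........2
After op 2 (delete): buffer="klhljxob" (len 8), cursors c1@0 c2@8, authorship ........
After op 3 (add_cursor(1)): buffer="klhljxob" (len 8), cursors c1@0 c3@1 c2@8, authorship ........
After op 4 (delete): buffer="lhljxo" (len 6), cursors c1@0 c3@0 c2@6, authorship ......
After op 5 (insert('o')): buffer="oolhljxoo" (len 9), cursors c1@2 c3@2 c2@9, authorship 13......2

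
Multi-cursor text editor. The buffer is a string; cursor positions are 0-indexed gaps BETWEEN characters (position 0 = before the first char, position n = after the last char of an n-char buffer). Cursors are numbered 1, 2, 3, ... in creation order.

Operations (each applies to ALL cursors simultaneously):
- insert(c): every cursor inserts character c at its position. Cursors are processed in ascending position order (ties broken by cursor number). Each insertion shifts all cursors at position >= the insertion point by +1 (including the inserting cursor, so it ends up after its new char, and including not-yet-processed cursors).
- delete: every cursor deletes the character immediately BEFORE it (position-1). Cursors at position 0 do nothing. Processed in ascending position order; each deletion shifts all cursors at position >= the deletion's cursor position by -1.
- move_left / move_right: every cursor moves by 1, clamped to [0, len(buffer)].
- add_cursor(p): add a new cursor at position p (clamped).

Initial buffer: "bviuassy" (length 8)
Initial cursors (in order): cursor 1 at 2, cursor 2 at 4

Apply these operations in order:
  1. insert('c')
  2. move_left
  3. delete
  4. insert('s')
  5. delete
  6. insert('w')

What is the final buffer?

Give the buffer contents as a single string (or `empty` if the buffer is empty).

After op 1 (insert('c')): buffer="bvciucassy" (len 10), cursors c1@3 c2@6, authorship ..1..2....
After op 2 (move_left): buffer="bvciucassy" (len 10), cursors c1@2 c2@5, authorship ..1..2....
After op 3 (delete): buffer="bcicassy" (len 8), cursors c1@1 c2@3, authorship .1.2....
After op 4 (insert('s')): buffer="bsciscassy" (len 10), cursors c1@2 c2@5, authorship .11.22....
After op 5 (delete): buffer="bcicassy" (len 8), cursors c1@1 c2@3, authorship .1.2....
After op 6 (insert('w')): buffer="bwciwcassy" (len 10), cursors c1@2 c2@5, authorship .11.22....

Answer: bwciwcassy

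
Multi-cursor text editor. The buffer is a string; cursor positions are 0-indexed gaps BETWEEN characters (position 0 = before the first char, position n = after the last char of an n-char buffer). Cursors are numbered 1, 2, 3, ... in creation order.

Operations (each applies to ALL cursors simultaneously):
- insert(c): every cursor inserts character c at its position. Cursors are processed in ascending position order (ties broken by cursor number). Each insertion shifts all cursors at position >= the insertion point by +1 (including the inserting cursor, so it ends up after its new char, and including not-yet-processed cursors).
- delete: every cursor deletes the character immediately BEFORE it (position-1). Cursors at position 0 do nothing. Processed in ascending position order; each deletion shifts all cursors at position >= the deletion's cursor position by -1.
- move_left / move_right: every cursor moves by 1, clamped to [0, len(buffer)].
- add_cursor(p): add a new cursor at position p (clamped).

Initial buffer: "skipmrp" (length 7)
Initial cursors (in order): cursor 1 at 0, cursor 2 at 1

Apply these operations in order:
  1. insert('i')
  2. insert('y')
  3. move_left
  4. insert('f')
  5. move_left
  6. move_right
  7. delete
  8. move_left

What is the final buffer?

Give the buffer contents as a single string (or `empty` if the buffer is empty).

After op 1 (insert('i')): buffer="isikipmrp" (len 9), cursors c1@1 c2@3, authorship 1.2......
After op 2 (insert('y')): buffer="iysiykipmrp" (len 11), cursors c1@2 c2@5, authorship 11.22......
After op 3 (move_left): buffer="iysiykipmrp" (len 11), cursors c1@1 c2@4, authorship 11.22......
After op 4 (insert('f')): buffer="ifysifykipmrp" (len 13), cursors c1@2 c2@6, authorship 111.222......
After op 5 (move_left): buffer="ifysifykipmrp" (len 13), cursors c1@1 c2@5, authorship 111.222......
After op 6 (move_right): buffer="ifysifykipmrp" (len 13), cursors c1@2 c2@6, authorship 111.222......
After op 7 (delete): buffer="iysiykipmrp" (len 11), cursors c1@1 c2@4, authorship 11.22......
After op 8 (move_left): buffer="iysiykipmrp" (len 11), cursors c1@0 c2@3, authorship 11.22......

Answer: iysiykipmrp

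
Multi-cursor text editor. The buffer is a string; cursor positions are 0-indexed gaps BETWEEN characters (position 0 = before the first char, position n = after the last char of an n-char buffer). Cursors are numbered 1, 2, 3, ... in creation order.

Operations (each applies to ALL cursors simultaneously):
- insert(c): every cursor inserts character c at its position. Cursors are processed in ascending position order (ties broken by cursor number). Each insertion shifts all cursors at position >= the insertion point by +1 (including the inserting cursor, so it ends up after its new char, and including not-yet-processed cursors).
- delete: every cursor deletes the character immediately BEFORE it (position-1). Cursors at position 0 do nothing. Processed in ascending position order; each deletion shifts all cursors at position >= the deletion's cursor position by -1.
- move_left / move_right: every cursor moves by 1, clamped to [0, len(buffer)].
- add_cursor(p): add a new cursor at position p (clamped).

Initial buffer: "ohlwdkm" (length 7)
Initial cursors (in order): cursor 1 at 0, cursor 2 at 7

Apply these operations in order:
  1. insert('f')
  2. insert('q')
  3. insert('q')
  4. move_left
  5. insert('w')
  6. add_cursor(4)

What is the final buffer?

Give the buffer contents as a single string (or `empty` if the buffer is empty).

After op 1 (insert('f')): buffer="fohlwdkmf" (len 9), cursors c1@1 c2@9, authorship 1.......2
After op 2 (insert('q')): buffer="fqohlwdkmfq" (len 11), cursors c1@2 c2@11, authorship 11.......22
After op 3 (insert('q')): buffer="fqqohlwdkmfqq" (len 13), cursors c1@3 c2@13, authorship 111.......222
After op 4 (move_left): buffer="fqqohlwdkmfqq" (len 13), cursors c1@2 c2@12, authorship 111.......222
After op 5 (insert('w')): buffer="fqwqohlwdkmfqwq" (len 15), cursors c1@3 c2@14, authorship 1111.......2222
After op 6 (add_cursor(4)): buffer="fqwqohlwdkmfqwq" (len 15), cursors c1@3 c3@4 c2@14, authorship 1111.......2222

Answer: fqwqohlwdkmfqwq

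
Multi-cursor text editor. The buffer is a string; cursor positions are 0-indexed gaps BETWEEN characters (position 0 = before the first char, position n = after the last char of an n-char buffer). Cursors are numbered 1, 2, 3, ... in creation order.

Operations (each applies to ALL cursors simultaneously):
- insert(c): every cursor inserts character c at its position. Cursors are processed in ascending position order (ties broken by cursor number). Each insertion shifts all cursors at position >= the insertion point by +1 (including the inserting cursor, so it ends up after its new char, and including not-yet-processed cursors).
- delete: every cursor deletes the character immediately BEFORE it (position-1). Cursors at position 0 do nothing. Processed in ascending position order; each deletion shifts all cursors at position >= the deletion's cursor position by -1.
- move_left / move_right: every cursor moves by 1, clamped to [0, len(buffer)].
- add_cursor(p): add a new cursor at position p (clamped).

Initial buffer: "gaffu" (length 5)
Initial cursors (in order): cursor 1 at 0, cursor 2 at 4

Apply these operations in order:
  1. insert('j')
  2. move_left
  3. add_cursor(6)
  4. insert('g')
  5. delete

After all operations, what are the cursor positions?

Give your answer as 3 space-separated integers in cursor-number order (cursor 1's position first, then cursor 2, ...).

After op 1 (insert('j')): buffer="jgaffju" (len 7), cursors c1@1 c2@6, authorship 1....2.
After op 2 (move_left): buffer="jgaffju" (len 7), cursors c1@0 c2@5, authorship 1....2.
After op 3 (add_cursor(6)): buffer="jgaffju" (len 7), cursors c1@0 c2@5 c3@6, authorship 1....2.
After op 4 (insert('g')): buffer="gjgaffgjgu" (len 10), cursors c1@1 c2@7 c3@9, authorship 11....223.
After op 5 (delete): buffer="jgaffju" (len 7), cursors c1@0 c2@5 c3@6, authorship 1....2.

Answer: 0 5 6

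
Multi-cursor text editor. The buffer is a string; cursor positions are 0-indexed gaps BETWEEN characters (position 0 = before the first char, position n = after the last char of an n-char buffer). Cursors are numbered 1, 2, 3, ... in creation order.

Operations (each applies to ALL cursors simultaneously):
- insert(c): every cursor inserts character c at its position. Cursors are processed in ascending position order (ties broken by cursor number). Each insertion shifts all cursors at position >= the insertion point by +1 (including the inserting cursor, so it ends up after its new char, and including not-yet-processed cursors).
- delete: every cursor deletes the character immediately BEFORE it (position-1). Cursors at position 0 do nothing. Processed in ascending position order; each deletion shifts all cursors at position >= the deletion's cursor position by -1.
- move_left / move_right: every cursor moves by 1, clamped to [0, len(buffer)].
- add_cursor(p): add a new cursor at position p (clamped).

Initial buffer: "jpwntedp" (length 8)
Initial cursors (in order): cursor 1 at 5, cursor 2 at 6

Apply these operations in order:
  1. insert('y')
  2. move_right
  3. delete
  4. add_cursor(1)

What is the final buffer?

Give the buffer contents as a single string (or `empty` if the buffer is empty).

Answer: jpwntyyp

Derivation:
After op 1 (insert('y')): buffer="jpwntyeydp" (len 10), cursors c1@6 c2@8, authorship .....1.2..
After op 2 (move_right): buffer="jpwntyeydp" (len 10), cursors c1@7 c2@9, authorship .....1.2..
After op 3 (delete): buffer="jpwntyyp" (len 8), cursors c1@6 c2@7, authorship .....12.
After op 4 (add_cursor(1)): buffer="jpwntyyp" (len 8), cursors c3@1 c1@6 c2@7, authorship .....12.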